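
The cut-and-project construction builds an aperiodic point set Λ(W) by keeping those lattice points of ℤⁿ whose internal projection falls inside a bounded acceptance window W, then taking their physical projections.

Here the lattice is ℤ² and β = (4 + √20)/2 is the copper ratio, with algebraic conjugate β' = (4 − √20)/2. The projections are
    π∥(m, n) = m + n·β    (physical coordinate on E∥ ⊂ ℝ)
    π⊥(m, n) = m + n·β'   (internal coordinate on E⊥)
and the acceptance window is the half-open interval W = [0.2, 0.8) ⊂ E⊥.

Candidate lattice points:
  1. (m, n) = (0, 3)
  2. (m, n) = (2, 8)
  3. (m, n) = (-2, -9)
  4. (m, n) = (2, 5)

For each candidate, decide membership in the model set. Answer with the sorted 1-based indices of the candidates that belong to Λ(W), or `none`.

Numerically β ≈ 4.2361 and β' = −1/β ≈ -0.2361.
candidate 1: (m,n)=(0,3) → π∥ = 0+3·β ≈ 12.7082, π⊥ = 0+3·β' ≈ -0.7082 ∉ [0.2, 0.8) ⇒ out
candidate 2: (m,n)=(2,8) → π∥ = 2+8·β ≈ 35.8885, π⊥ = 2+8·β' ≈ 0.1115 ∉ [0.2, 0.8) ⇒ out
candidate 3: (m,n)=(-2,-9) → π∥ = -2-9·β ≈ -40.1246, π⊥ = -2-9·β' ≈ 0.1246 ∉ [0.2, 0.8) ⇒ out
candidate 4: (m,n)=(2,5) → π∥ = 2+5·β ≈ 23.1803, π⊥ = 2+5·β' ≈ 0.8197 ∉ [0.2, 0.8) ⇒ out

none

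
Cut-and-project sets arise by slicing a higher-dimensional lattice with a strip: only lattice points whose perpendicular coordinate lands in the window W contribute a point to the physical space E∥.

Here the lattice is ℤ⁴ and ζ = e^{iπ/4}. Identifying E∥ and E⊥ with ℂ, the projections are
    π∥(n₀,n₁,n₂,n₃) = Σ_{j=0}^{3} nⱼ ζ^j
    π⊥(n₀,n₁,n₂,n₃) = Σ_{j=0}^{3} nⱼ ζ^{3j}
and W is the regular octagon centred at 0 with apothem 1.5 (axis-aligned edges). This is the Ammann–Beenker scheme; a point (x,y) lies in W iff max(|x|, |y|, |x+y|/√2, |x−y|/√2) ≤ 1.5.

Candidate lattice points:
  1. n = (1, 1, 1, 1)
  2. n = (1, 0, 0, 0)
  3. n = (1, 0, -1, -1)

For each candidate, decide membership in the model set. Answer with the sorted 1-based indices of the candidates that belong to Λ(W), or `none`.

π⊥(n) = n₀ + n₁ζ³ + n₂ζ⁶ + n₃ζ⁹ where ζ = e^{iπ/4}.
#1 (1, 1, 1, 1): internal (1.0000, 0.4142); octagon support 1.0000 vs apothem 1.5 → ∈ W
#2 (1, 0, 0, 0): internal (1.0000, 0.0000); octagon support 1.0000 vs apothem 1.5 → ∈ W
#3 (1, 0, -1, -1): internal (0.2929, 0.2929); octagon support 0.4142 vs apothem 1.5 → ∈ W

1, 2, 3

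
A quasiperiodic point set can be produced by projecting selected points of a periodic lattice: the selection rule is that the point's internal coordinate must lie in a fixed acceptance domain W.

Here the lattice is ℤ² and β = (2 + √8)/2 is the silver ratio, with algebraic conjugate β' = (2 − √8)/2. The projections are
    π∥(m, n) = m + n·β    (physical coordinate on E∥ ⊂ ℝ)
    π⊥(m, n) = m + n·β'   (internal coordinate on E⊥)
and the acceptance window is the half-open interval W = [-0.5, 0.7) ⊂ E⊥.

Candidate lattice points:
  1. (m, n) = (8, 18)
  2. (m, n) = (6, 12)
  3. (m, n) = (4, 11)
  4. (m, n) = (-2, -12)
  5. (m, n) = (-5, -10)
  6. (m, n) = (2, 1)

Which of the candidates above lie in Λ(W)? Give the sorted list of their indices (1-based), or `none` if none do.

Compute β' = (2−√8)/2 = -0.414214, so π⊥(m,n) = m -0.414214·n.
#1 (8,18): internal coord 8 + (18)·β' = +0.544156; +0.544156 ∈ [-0.5, 0.7) → IN Λ
#2 (6,12): internal coord 6 + (12)·β' = +1.029437; +1.029437 ∉ [-0.5, 0.7) → out
#3 (4,11): internal coord 4 + (11)·β' = -0.556349; -0.556349 ∉ [-0.5, 0.7) → out
#4 (-2,-12): internal coord -2 + (-12)·β' = +2.970563; +2.970563 ∉ [-0.5, 0.7) → out
#5 (-5,-10): internal coord -5 + (-10)·β' = -0.857864; -0.857864 ∉ [-0.5, 0.7) → out
#6 (2,1): internal coord 2 + (1)·β' = +1.585786; +1.585786 ∉ [-0.5, 0.7) → out

1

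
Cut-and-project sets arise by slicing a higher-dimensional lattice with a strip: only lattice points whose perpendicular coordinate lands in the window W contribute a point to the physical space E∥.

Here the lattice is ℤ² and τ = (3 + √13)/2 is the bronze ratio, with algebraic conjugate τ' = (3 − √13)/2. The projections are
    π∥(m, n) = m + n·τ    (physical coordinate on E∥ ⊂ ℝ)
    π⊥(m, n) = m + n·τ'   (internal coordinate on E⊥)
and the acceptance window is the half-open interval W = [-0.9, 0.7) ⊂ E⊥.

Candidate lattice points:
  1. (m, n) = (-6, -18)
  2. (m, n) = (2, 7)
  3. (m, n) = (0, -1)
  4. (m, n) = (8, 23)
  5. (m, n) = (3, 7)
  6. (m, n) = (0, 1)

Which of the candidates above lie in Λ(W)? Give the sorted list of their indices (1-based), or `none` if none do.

Compute τ' = (3−√13)/2 = -0.30278, so π⊥(m,n) = m -0.30278·n.
[1] lift (-6,-18): star map gives -0.55004; window check -0.9 ≤ -0.55004 < 0.7 is true → IN Λ
[2] lift (2,7): star map gives -0.11943; window check -0.9 ≤ -0.11943 < 0.7 is true → IN Λ
[3] lift (0,-1): star map gives 0.30278; window check -0.9 ≤ 0.30278 < 0.7 is true → IN Λ
[4] lift (8,23): star map gives 1.03616; window check -0.9 ≤ 1.03616 < 0.7 is false → out
[5] lift (3,7): star map gives 0.88057; window check -0.9 ≤ 0.88057 < 0.7 is false → out
[6] lift (0,1): star map gives -0.30278; window check -0.9 ≤ -0.30278 < 0.7 is true → IN Λ

1, 2, 3, 6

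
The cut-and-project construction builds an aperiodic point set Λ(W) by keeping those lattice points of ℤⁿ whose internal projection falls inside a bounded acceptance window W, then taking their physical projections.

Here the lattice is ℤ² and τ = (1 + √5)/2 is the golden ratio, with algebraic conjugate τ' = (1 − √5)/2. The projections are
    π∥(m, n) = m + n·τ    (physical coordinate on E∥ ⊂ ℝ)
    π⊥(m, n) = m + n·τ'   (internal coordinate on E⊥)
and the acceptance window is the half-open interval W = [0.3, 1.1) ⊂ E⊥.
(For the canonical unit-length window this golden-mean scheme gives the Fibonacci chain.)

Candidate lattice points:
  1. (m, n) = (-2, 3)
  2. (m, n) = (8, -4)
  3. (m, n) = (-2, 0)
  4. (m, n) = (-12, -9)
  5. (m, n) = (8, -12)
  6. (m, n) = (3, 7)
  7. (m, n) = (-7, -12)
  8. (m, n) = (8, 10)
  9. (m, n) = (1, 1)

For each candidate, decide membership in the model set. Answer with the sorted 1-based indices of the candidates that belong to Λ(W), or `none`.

Compute τ' = (1−√5)/2 = -0.61803, so π⊥(m,n) = m -0.61803·n.
#1 (-2,3): internal coord -2 + (3)·τ' = -3.85410; -3.85410 ∉ [0.3, 1.1) → out
#2 (8,-4): internal coord 8 + (-4)·τ' = +10.47214; +10.47214 ∉ [0.3, 1.1) → out
#3 (-2,0): internal coord -2 + (0)·τ' = -2.00000; -2.00000 ∉ [0.3, 1.1) → out
#4 (-12,-9): internal coord -12 + (-9)·τ' = -6.43769; -6.43769 ∉ [0.3, 1.1) → out
#5 (8,-12): internal coord 8 + (-12)·τ' = +15.41641; +15.41641 ∉ [0.3, 1.1) → out
#6 (3,7): internal coord 3 + (7)·τ' = -1.32624; -1.32624 ∉ [0.3, 1.1) → out
#7 (-7,-12): internal coord -7 + (-12)·τ' = +0.41641; +0.41641 ∈ [0.3, 1.1) → IN Λ
#8 (8,10): internal coord 8 + (10)·τ' = +1.81966; +1.81966 ∉ [0.3, 1.1) → out
#9 (1,1): internal coord 1 + (1)·τ' = +0.38197; +0.38197 ∈ [0.3, 1.1) → IN Λ

7, 9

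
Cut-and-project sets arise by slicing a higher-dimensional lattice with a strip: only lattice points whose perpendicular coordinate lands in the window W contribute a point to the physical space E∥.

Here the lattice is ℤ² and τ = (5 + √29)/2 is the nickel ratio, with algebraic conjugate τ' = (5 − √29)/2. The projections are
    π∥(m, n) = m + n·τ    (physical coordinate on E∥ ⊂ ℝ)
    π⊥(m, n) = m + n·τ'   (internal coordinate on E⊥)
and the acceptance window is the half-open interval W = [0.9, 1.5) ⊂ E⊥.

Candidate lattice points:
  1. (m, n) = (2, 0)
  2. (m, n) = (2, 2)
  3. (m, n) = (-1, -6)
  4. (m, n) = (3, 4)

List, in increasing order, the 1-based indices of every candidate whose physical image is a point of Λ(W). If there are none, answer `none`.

τ' = (5−√29)/2 ≈ -0.1926.
[1] lift (2,0): star map gives 2.0000; window check 0.9 ≤ 2.0000 < 1.5 is false → out
[2] lift (2,2): star map gives 1.6148; window check 0.9 ≤ 1.6148 < 1.5 is false → out
[3] lift (-1,-6): star map gives 0.1555; window check 0.9 ≤ 0.1555 < 1.5 is false → out
[4] lift (3,4): star map gives 2.2297; window check 0.9 ≤ 2.2297 < 1.5 is false → out

none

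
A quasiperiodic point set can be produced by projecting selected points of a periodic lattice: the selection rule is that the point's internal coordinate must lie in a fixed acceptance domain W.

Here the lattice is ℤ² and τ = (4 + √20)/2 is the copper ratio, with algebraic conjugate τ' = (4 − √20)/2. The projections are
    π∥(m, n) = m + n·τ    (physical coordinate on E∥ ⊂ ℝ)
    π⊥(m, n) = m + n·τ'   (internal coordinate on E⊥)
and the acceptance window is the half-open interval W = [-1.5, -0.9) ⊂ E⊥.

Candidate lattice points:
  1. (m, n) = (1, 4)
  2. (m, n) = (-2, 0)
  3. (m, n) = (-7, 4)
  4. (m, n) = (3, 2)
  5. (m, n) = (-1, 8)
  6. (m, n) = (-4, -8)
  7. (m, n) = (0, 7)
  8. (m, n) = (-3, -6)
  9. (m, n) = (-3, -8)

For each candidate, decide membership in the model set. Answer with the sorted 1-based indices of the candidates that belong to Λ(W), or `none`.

Numerically τ ≈ 4.2361 and τ' = −1/τ ≈ -0.2361.
#1 (1,4): internal coord 1 + (4)·τ' = +0.0557; +0.0557 ∉ [-1.5, -0.9) → out
#2 (-2,0): internal coord -2 + (0)·τ' = -2.0000; -2.0000 ∉ [-1.5, -0.9) → out
#3 (-7,4): internal coord -7 + (4)·τ' = -7.9443; -7.9443 ∉ [-1.5, -0.9) → out
#4 (3,2): internal coord 3 + (2)·τ' = +2.5279; +2.5279 ∉ [-1.5, -0.9) → out
#5 (-1,8): internal coord -1 + (8)·τ' = -2.8885; -2.8885 ∉ [-1.5, -0.9) → out
#6 (-4,-8): internal coord -4 + (-8)·τ' = -2.1115; -2.1115 ∉ [-1.5, -0.9) → out
#7 (0,7): internal coord 0 + (7)·τ' = -1.6525; -1.6525 ∉ [-1.5, -0.9) → out
#8 (-3,-6): internal coord -3 + (-6)·τ' = -1.5836; -1.5836 ∉ [-1.5, -0.9) → out
#9 (-3,-8): internal coord -3 + (-8)·τ' = -1.1115; -1.1115 ∈ [-1.5, -0.9) → IN Λ

9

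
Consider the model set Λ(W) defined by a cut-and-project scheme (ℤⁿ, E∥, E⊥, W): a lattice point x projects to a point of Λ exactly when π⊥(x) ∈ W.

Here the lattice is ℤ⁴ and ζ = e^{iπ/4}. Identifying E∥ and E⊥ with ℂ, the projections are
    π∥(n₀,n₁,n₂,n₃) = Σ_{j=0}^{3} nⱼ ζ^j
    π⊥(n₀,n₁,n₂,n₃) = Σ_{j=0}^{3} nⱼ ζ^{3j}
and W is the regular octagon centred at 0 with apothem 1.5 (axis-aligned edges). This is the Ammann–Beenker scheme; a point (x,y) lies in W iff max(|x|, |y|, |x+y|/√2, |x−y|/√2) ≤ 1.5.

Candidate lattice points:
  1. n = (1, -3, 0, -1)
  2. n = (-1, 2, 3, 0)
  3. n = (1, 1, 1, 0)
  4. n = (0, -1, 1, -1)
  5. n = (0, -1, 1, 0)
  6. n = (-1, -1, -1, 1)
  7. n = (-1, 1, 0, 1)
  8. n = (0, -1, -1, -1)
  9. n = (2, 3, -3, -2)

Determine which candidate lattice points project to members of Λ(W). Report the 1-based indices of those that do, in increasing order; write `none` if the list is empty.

3, 6, 8

Internal map: ζ^{3j} for j=0..3 gives (1,0), (−√2/2,√2/2), (0,−1), (√2/2,√2/2).
#1 (1, -3, 0, -1): internal (2.41421, -2.82843); octagon support 3.70711 vs apothem 1.5 → ∉ W
#2 (-1, 2, 3, 0): internal (-2.41421, -1.58579); octagon support 2.82843 vs apothem 1.5 → ∉ W
#3 (1, 1, 1, 0): internal (0.29289, -0.29289); octagon support 0.41421 vs apothem 1.5 → ∈ W
#4 (0, -1, 1, -1): internal (0.00000, -2.41421); octagon support 2.41421 vs apothem 1.5 → ∉ W
#5 (0, -1, 1, 0): internal (0.70711, -1.70711); octagon support 1.70711 vs apothem 1.5 → ∉ W
#6 (-1, -1, -1, 1): internal (0.41421, 1.00000); octagon support 1.00000 vs apothem 1.5 → ∈ W
#7 (-1, 1, 0, 1): internal (-1.00000, 1.41421); octagon support 1.70711 vs apothem 1.5 → ∉ W
#8 (0, -1, -1, -1): internal (0.00000, -0.41421); octagon support 0.41421 vs apothem 1.5 → ∈ W
#9 (2, 3, -3, -2): internal (-1.53553, 3.70711); octagon support 3.70711 vs apothem 1.5 → ∉ W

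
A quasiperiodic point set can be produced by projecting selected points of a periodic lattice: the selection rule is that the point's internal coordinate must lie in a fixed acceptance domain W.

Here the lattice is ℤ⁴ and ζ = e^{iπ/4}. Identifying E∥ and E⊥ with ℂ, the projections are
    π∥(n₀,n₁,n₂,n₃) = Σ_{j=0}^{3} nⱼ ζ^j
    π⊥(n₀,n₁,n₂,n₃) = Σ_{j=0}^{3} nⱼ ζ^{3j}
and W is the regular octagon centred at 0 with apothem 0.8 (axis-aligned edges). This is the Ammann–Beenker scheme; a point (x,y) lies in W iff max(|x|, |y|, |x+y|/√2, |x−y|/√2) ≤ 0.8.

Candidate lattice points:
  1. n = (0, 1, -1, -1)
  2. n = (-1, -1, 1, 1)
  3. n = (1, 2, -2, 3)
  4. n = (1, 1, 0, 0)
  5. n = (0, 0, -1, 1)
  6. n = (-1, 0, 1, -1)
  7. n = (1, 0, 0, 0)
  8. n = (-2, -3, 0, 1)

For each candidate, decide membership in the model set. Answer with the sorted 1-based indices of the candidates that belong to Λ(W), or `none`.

4

Internal map: ζ^{3j} for j=0..3 gives (1,0), (−√2/2,√2/2), (0,−1), (√2/2,√2/2).
candidate 1: n = (0, 1, -1, -1) → π⊥ ≈ (-1.41421, +1.00000); max(|x|,|y|,|x±y|/√2) = 1.70711 > 0.8 ⇒ ∉ W
candidate 2: n = (-1, -1, 1, 1) → π⊥ ≈ (+0.41421, -1.00000); max(|x|,|y|,|x±y|/√2) = 1.00000 > 0.8 ⇒ ∉ W
candidate 3: n = (1, 2, -2, 3) → π⊥ ≈ (+1.70711, +5.53553); max(|x|,|y|,|x±y|/√2) = 5.53553 > 0.8 ⇒ ∉ W
candidate 4: n = (1, 1, 0, 0) → π⊥ ≈ (+0.29289, +0.70711); max(|x|,|y|,|x±y|/√2) = 0.70711 ≤ 0.8 ⇒ ∈ W
candidate 5: n = (0, 0, -1, 1) → π⊥ ≈ (+0.70711, +1.70711); max(|x|,|y|,|x±y|/√2) = 1.70711 > 0.8 ⇒ ∉ W
candidate 6: n = (-1, 0, 1, -1) → π⊥ ≈ (-1.70711, -1.70711); max(|x|,|y|,|x±y|/√2) = 2.41421 > 0.8 ⇒ ∉ W
candidate 7: n = (1, 0, 0, 0) → π⊥ ≈ (+1.00000, +0.00000); max(|x|,|y|,|x±y|/√2) = 1.00000 > 0.8 ⇒ ∉ W
candidate 8: n = (-2, -3, 0, 1) → π⊥ ≈ (+0.82843, -1.41421); max(|x|,|y|,|x±y|/√2) = 1.58579 > 0.8 ⇒ ∉ W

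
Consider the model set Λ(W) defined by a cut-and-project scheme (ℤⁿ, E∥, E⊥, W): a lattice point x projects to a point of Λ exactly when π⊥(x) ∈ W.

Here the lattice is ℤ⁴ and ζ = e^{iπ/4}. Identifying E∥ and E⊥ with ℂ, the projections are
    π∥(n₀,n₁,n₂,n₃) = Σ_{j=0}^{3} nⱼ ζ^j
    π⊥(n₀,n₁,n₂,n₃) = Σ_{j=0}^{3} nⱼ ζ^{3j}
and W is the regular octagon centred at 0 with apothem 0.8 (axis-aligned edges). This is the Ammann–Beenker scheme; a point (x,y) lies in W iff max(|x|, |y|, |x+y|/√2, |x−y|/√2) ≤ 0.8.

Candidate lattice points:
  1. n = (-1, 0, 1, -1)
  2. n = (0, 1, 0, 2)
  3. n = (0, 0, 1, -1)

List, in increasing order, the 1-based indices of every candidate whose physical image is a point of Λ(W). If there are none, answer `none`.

Internal map: ζ^{3j} for j=0..3 gives (1,0), (−√2/2,√2/2), (0,−1), (√2/2,√2/2).
#1 (-1, 0, 1, -1): internal (-1.707107, -1.707107); octagon support 2.414214 vs apothem 0.8 → ∉ W
#2 (0, 1, 0, 2): internal (0.707107, 2.121320); octagon support 2.121320 vs apothem 0.8 → ∉ W
#3 (0, 0, 1, -1): internal (-0.707107, -1.707107); octagon support 1.707107 vs apothem 0.8 → ∉ W

none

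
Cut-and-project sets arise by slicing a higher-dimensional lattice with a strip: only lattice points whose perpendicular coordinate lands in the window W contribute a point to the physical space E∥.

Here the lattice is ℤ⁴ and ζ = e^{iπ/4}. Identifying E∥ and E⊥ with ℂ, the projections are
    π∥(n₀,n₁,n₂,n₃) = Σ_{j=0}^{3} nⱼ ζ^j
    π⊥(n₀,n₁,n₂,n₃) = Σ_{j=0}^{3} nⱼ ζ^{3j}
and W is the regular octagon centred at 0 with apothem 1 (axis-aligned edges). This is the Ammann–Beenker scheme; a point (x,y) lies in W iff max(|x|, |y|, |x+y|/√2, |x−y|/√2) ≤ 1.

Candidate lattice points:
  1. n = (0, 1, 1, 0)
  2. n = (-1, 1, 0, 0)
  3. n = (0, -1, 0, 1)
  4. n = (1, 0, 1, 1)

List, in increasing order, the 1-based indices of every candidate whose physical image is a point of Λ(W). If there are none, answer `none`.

Internal map: ζ^{3j} for j=0..3 gives (1,0), (−√2/2,√2/2), (0,−1), (√2/2,√2/2).
candidate 1: n = (0, 1, 1, 0) → π⊥ ≈ (-0.70711, -0.29289); max(|x|,|y|,|x±y|/√2) = 0.70711 ≤ 1 ⇒ ∈ W
candidate 2: n = (-1, 1, 0, 0) → π⊥ ≈ (-1.70711, +0.70711); max(|x|,|y|,|x±y|/√2) = 1.70711 > 1 ⇒ ∉ W
candidate 3: n = (0, -1, 0, 1) → π⊥ ≈ (+1.41421, +0.00000); max(|x|,|y|,|x±y|/√2) = 1.41421 > 1 ⇒ ∉ W
candidate 4: n = (1, 0, 1, 1) → π⊥ ≈ (+1.70711, -0.29289); max(|x|,|y|,|x±y|/√2) = 1.70711 > 1 ⇒ ∉ W

1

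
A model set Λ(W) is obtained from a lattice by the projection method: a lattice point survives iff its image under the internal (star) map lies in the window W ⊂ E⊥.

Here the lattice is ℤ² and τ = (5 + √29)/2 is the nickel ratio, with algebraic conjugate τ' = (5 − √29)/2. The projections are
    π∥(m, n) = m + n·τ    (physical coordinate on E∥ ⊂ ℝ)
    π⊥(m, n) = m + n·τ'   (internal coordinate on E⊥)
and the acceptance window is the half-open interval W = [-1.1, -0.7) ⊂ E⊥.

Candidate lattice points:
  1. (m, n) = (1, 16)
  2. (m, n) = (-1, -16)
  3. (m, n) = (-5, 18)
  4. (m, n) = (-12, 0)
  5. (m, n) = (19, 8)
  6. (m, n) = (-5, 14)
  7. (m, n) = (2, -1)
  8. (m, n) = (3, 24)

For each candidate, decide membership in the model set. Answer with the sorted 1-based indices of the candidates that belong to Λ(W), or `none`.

none

Compute τ' = (5−√29)/2 = -0.1926, so π⊥(m,n) = m -0.1926·n.
[1] lift (1,16): star map gives -2.0813; window check -1.1 ≤ -2.0813 < -0.7 is false → out
[2] lift (-1,-16): star map gives 2.0813; window check -1.1 ≤ 2.0813 < -0.7 is false → out
[3] lift (-5,18): star map gives -8.4665; window check -1.1 ≤ -8.4665 < -0.7 is false → out
[4] lift (-12,0): star map gives -12.0000; window check -1.1 ≤ -12.0000 < -0.7 is false → out
[5] lift (19,8): star map gives 17.4593; window check -1.1 ≤ 17.4593 < -0.7 is false → out
[6] lift (-5,14): star map gives -7.6962; window check -1.1 ≤ -7.6962 < -0.7 is false → out
[7] lift (2,-1): star map gives 2.1926; window check -1.1 ≤ 2.1926 < -0.7 is false → out
[8] lift (3,24): star map gives -1.6220; window check -1.1 ≤ -1.6220 < -0.7 is false → out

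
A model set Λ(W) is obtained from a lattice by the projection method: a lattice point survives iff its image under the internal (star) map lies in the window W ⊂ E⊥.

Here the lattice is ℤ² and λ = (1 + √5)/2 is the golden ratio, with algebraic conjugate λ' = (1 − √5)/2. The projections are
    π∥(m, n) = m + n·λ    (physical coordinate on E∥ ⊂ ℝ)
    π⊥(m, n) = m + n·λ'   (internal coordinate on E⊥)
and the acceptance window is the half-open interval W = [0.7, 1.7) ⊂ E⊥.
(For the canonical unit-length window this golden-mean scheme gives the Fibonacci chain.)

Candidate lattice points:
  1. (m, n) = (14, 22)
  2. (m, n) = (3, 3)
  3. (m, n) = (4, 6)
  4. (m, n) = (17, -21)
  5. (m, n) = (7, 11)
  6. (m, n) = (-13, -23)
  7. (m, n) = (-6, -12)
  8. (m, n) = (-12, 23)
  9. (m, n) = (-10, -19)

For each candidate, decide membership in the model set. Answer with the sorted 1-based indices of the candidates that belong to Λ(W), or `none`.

Compute λ' = (1−√5)/2 = -0.61803, so π⊥(m,n) = m -0.61803·n.
candidate 1: (m,n)=(14,22) → π∥ = 14+22·λ ≈ 49.59675, π⊥ = 14+22·λ' ≈ 0.40325 ∉ [0.7, 1.7) ⇒ out
candidate 2: (m,n)=(3,3) → π∥ = 3+3·λ ≈ 7.85410, π⊥ = 3+3·λ' ≈ 1.14590 ∈ [0.7, 1.7) ⇒ IN Λ
candidate 3: (m,n)=(4,6) → π∥ = 4+6·λ ≈ 13.70820, π⊥ = 4+6·λ' ≈ 0.29180 ∉ [0.7, 1.7) ⇒ out
candidate 4: (m,n)=(17,-21) → π∥ = 17-21·λ ≈ -16.97871, π⊥ = 17-21·λ' ≈ 29.97871 ∉ [0.7, 1.7) ⇒ out
candidate 5: (m,n)=(7,11) → π∥ = 7+11·λ ≈ 24.79837, π⊥ = 7+11·λ' ≈ 0.20163 ∉ [0.7, 1.7) ⇒ out
candidate 6: (m,n)=(-13,-23) → π∥ = -13-23·λ ≈ -50.21478, π⊥ = -13-23·λ' ≈ 1.21478 ∈ [0.7, 1.7) ⇒ IN Λ
candidate 7: (m,n)=(-6,-12) → π∥ = -6-12·λ ≈ -25.41641, π⊥ = -6-12·λ' ≈ 1.41641 ∈ [0.7, 1.7) ⇒ IN Λ
candidate 8: (m,n)=(-12,23) → π∥ = -12+23·λ ≈ 25.21478, π⊥ = -12+23·λ' ≈ -26.21478 ∉ [0.7, 1.7) ⇒ out
candidate 9: (m,n)=(-10,-19) → π∥ = -10-19·λ ≈ -40.74265, π⊥ = -10-19·λ' ≈ 1.74265 ∉ [0.7, 1.7) ⇒ out

2, 6, 7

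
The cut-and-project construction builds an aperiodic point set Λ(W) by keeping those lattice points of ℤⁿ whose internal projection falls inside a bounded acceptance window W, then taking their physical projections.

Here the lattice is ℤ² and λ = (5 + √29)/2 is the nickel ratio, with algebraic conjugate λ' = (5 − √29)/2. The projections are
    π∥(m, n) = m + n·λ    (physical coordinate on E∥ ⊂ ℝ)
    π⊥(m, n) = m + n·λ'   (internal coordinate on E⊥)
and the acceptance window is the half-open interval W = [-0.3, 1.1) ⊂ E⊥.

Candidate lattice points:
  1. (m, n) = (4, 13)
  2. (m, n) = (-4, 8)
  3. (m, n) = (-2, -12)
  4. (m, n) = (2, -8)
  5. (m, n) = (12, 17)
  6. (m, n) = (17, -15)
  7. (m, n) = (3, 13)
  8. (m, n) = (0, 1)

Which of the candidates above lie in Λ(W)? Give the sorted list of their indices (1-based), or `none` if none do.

Compute λ' = (5−√29)/2 = -0.19258, so π⊥(m,n) = m -0.19258·n.
#1 (4,13): internal coord 4 + (13)·λ' = +1.49643; +1.49643 ∉ [-0.3, 1.1) → out
#2 (-4,8): internal coord -4 + (8)·λ' = -5.54066; -5.54066 ∉ [-0.3, 1.1) → out
#3 (-2,-12): internal coord -2 + (-12)·λ' = +0.31099; +0.31099 ∈ [-0.3, 1.1) → IN Λ
#4 (2,-8): internal coord 2 + (-8)·λ' = +3.54066; +3.54066 ∉ [-0.3, 1.1) → out
#5 (12,17): internal coord 12 + (17)·λ' = +8.72610; +8.72610 ∉ [-0.3, 1.1) → out
#6 (17,-15): internal coord 17 + (-15)·λ' = +19.88874; +19.88874 ∉ [-0.3, 1.1) → out
#7 (3,13): internal coord 3 + (13)·λ' = +0.49643; +0.49643 ∈ [-0.3, 1.1) → IN Λ
#8 (0,1): internal coord 0 + (1)·λ' = -0.19258; -0.19258 ∈ [-0.3, 1.1) → IN Λ

3, 7, 8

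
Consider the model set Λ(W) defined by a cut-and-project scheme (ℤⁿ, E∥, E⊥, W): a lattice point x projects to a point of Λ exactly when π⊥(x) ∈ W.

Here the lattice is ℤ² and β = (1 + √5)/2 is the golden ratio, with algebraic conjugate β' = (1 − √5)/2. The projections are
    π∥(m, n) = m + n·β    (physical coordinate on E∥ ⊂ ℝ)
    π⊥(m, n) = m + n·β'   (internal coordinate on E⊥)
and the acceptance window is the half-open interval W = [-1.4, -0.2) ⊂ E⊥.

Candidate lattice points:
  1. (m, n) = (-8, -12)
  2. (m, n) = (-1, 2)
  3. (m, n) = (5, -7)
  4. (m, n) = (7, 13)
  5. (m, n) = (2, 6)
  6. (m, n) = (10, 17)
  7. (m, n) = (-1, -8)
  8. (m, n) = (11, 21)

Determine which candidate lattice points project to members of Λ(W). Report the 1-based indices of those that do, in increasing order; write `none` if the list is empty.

1, 4, 6

β' = (1−√5)/2 ≈ -0.618034.
[1] lift (-8,-12): star map gives -0.583592; window check -1.4 ≤ -0.583592 < -0.2 is true → IN Λ
[2] lift (-1,2): star map gives -2.236068; window check -1.4 ≤ -2.236068 < -0.2 is false → out
[3] lift (5,-7): star map gives 9.326238; window check -1.4 ≤ 9.326238 < -0.2 is false → out
[4] lift (7,13): star map gives -1.034442; window check -1.4 ≤ -1.034442 < -0.2 is true → IN Λ
[5] lift (2,6): star map gives -1.708204; window check -1.4 ≤ -1.708204 < -0.2 is false → out
[6] lift (10,17): star map gives -0.506578; window check -1.4 ≤ -0.506578 < -0.2 is true → IN Λ
[7] lift (-1,-8): star map gives 3.944272; window check -1.4 ≤ 3.944272 < -0.2 is false → out
[8] lift (11,21): star map gives -1.978714; window check -1.4 ≤ -1.978714 < -0.2 is false → out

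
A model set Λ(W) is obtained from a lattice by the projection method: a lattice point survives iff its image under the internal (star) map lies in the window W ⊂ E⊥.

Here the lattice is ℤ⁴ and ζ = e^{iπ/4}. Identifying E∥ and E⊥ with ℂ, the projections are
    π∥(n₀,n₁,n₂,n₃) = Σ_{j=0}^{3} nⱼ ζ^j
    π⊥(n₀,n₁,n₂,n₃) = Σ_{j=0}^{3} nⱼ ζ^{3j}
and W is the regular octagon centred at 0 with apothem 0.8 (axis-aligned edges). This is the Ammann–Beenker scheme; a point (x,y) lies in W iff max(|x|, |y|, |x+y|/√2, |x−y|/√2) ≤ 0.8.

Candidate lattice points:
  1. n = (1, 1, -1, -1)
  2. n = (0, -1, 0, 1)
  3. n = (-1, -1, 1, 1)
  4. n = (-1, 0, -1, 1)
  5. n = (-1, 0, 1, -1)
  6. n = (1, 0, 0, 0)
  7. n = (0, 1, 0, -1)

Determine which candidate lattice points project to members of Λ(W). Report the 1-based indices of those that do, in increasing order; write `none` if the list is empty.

none

Internal map: ζ^{3j} for j=0..3 gives (1,0), (−√2/2,√2/2), (0,−1), (√2/2,√2/2).
candidate 1: n = (1, 1, -1, -1) → π⊥ ≈ (-0.4142, +1.0000); max(|x|,|y|,|x±y|/√2) = 1.0000 > 0.8 ⇒ ∉ W
candidate 2: n = (0, -1, 0, 1) → π⊥ ≈ (+1.4142, +0.0000); max(|x|,|y|,|x±y|/√2) = 1.4142 > 0.8 ⇒ ∉ W
candidate 3: n = (-1, -1, 1, 1) → π⊥ ≈ (+0.4142, -1.0000); max(|x|,|y|,|x±y|/√2) = 1.0000 > 0.8 ⇒ ∉ W
candidate 4: n = (-1, 0, -1, 1) → π⊥ ≈ (-0.2929, +1.7071); max(|x|,|y|,|x±y|/√2) = 1.7071 > 0.8 ⇒ ∉ W
candidate 5: n = (-1, 0, 1, -1) → π⊥ ≈ (-1.7071, -1.7071); max(|x|,|y|,|x±y|/√2) = 2.4142 > 0.8 ⇒ ∉ W
candidate 6: n = (1, 0, 0, 0) → π⊥ ≈ (+1.0000, +0.0000); max(|x|,|y|,|x±y|/√2) = 1.0000 > 0.8 ⇒ ∉ W
candidate 7: n = (0, 1, 0, -1) → π⊥ ≈ (-1.4142, +0.0000); max(|x|,|y|,|x±y|/√2) = 1.4142 > 0.8 ⇒ ∉ W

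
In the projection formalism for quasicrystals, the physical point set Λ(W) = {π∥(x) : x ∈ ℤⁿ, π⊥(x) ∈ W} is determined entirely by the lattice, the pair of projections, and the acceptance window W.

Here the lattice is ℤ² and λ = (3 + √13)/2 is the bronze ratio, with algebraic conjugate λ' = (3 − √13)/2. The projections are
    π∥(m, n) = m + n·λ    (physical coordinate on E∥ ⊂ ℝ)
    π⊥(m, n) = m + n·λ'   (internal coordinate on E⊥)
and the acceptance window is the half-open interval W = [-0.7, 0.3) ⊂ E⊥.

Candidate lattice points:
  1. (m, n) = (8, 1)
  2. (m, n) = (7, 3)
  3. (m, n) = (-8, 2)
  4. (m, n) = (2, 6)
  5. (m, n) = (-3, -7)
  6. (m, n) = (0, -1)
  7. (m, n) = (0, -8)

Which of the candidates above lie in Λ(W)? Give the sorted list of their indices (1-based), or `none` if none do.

4

Compute λ' = (3−√13)/2 = -0.302776, so π⊥(m,n) = m -0.302776·n.
candidate 1: (m,n)=(8,1) → π∥ = 8+1·λ ≈ 11.302776, π⊥ = 8+1·λ' ≈ 7.697224 ∉ [-0.7, 0.3) ⇒ out
candidate 2: (m,n)=(7,3) → π∥ = 7+3·λ ≈ 16.908327, π⊥ = 7+3·λ' ≈ 6.091673 ∉ [-0.7, 0.3) ⇒ out
candidate 3: (m,n)=(-8,2) → π∥ = -8+2·λ ≈ -1.394449, π⊥ = -8+2·λ' ≈ -8.605551 ∉ [-0.7, 0.3) ⇒ out
candidate 4: (m,n)=(2,6) → π∥ = 2+6·λ ≈ 21.816654, π⊥ = 2+6·λ' ≈ 0.183346 ∈ [-0.7, 0.3) ⇒ IN Λ
candidate 5: (m,n)=(-3,-7) → π∥ = -3-7·λ ≈ -26.119429, π⊥ = -3-7·λ' ≈ -0.880571 ∉ [-0.7, 0.3) ⇒ out
candidate 6: (m,n)=(0,-1) → π∥ = 0-1·λ ≈ -3.302776, π⊥ = 0-1·λ' ≈ 0.302776 ∉ [-0.7, 0.3) ⇒ out
candidate 7: (m,n)=(0,-8) → π∥ = 0-8·λ ≈ -26.422205, π⊥ = 0-8·λ' ≈ 2.422205 ∉ [-0.7, 0.3) ⇒ out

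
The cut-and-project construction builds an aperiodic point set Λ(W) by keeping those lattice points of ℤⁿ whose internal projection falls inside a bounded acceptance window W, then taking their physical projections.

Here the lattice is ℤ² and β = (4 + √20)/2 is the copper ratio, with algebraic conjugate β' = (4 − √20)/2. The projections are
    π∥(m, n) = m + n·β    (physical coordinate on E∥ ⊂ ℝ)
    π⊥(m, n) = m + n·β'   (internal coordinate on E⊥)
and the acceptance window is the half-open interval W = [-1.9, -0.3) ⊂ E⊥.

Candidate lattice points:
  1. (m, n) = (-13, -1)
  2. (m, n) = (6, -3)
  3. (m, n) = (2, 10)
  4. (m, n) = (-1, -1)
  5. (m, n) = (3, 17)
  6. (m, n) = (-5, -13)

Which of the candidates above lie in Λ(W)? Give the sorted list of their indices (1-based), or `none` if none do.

Compute β' = (4−√20)/2 = -0.23607, so π⊥(m,n) = m -0.23607·n.
candidate 1: (m,n)=(-13,-1) → π∥ = -13-1·β ≈ -17.23607, π⊥ = -13-1·β' ≈ -12.76393 ∉ [-1.9, -0.3) ⇒ out
candidate 2: (m,n)=(6,-3) → π∥ = 6-3·β ≈ -6.70820, π⊥ = 6-3·β' ≈ 6.70820 ∉ [-1.9, -0.3) ⇒ out
candidate 3: (m,n)=(2,10) → π∥ = 2+10·β ≈ 44.36068, π⊥ = 2+10·β' ≈ -0.36068 ∈ [-1.9, -0.3) ⇒ IN Λ
candidate 4: (m,n)=(-1,-1) → π∥ = -1-1·β ≈ -5.23607, π⊥ = -1-1·β' ≈ -0.76393 ∈ [-1.9, -0.3) ⇒ IN Λ
candidate 5: (m,n)=(3,17) → π∥ = 3+17·β ≈ 75.01316, π⊥ = 3+17·β' ≈ -1.01316 ∈ [-1.9, -0.3) ⇒ IN Λ
candidate 6: (m,n)=(-5,-13) → π∥ = -5-13·β ≈ -60.06888, π⊥ = -5-13·β' ≈ -1.93112 ∉ [-1.9, -0.3) ⇒ out

3, 4, 5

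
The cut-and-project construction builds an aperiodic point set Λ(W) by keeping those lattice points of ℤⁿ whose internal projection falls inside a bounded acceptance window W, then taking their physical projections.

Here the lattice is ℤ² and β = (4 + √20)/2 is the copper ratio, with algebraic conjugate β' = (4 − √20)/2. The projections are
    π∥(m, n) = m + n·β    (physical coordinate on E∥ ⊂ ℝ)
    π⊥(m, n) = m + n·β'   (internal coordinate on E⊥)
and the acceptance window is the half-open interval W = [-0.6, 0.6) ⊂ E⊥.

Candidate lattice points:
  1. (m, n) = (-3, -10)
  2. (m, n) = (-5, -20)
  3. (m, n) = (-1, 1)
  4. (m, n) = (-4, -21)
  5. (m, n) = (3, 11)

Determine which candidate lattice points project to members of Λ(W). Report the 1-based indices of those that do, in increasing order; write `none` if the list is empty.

β' = (4−√20)/2 ≈ -0.23607.
[1] lift (-3,-10): star map gives -0.63932; window check -0.6 ≤ -0.63932 < 0.6 is false → out
[2] lift (-5,-20): star map gives -0.27864; window check -0.6 ≤ -0.27864 < 0.6 is true → IN Λ
[3] lift (-1,1): star map gives -1.23607; window check -0.6 ≤ -1.23607 < 0.6 is false → out
[4] lift (-4,-21): star map gives 0.95743; window check -0.6 ≤ 0.95743 < 0.6 is false → out
[5] lift (3,11): star map gives 0.40325; window check -0.6 ≤ 0.40325 < 0.6 is true → IN Λ

2, 5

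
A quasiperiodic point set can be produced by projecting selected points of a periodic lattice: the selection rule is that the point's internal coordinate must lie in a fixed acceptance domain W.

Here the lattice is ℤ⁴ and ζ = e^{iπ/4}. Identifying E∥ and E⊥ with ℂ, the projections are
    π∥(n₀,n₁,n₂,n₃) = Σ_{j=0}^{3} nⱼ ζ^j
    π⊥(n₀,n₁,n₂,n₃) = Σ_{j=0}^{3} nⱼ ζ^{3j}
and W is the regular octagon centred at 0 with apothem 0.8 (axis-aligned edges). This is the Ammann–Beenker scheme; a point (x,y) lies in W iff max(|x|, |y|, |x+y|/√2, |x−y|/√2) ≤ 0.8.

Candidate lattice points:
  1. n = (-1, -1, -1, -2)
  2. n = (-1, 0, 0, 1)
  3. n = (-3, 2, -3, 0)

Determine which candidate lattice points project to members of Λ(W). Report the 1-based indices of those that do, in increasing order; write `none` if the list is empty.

With ζ = e^{iπ/4} the internal vectors are ζ^0,ζ^3,ζ^6,ζ^9.
candidate 1: n = (-1, -1, -1, -2) → π⊥ ≈ (-1.70711, -1.12132); max(|x|,|y|,|x±y|/√2) = 2.00000 > 0.8 ⇒ ∉ W
candidate 2: n = (-1, 0, 0, 1) → π⊥ ≈ (-0.29289, +0.70711); max(|x|,|y|,|x±y|/√2) = 0.70711 ≤ 0.8 ⇒ ∈ W
candidate 3: n = (-3, 2, -3, 0) → π⊥ ≈ (-4.41421, +4.41421); max(|x|,|y|,|x±y|/√2) = 6.24264 > 0.8 ⇒ ∉ W

2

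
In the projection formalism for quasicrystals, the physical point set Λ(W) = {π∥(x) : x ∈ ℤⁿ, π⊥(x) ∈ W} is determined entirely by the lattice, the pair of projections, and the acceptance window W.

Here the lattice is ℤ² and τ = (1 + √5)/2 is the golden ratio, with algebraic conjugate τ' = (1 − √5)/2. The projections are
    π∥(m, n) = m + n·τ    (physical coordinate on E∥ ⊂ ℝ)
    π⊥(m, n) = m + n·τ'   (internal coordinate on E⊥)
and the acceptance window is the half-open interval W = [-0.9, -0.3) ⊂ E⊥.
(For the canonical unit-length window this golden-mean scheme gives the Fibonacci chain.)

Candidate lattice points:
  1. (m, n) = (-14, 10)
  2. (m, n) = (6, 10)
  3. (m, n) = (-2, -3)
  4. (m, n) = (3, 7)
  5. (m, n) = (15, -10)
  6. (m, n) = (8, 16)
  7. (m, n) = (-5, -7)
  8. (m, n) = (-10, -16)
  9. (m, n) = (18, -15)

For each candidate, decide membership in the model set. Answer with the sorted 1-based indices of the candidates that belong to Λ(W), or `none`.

7

Compute τ' = (1−√5)/2 = -0.61803, so π⊥(m,n) = m -0.61803·n.
#1 (-14,10): internal coord -14 + (10)·τ' = -20.18034; -20.18034 ∉ [-0.9, -0.3) → out
#2 (6,10): internal coord 6 + (10)·τ' = -0.18034; -0.18034 ∉ [-0.9, -0.3) → out
#3 (-2,-3): internal coord -2 + (-3)·τ' = -0.14590; -0.14590 ∉ [-0.9, -0.3) → out
#4 (3,7): internal coord 3 + (7)·τ' = -1.32624; -1.32624 ∉ [-0.9, -0.3) → out
#5 (15,-10): internal coord 15 + (-10)·τ' = +21.18034; +21.18034 ∉ [-0.9, -0.3) → out
#6 (8,16): internal coord 8 + (16)·τ' = -1.88854; -1.88854 ∉ [-0.9, -0.3) → out
#7 (-5,-7): internal coord -5 + (-7)·τ' = -0.67376; -0.67376 ∈ [-0.9, -0.3) → IN Λ
#8 (-10,-16): internal coord -10 + (-16)·τ' = -0.11146; -0.11146 ∉ [-0.9, -0.3) → out
#9 (18,-15): internal coord 18 + (-15)·τ' = +27.27051; +27.27051 ∉ [-0.9, -0.3) → out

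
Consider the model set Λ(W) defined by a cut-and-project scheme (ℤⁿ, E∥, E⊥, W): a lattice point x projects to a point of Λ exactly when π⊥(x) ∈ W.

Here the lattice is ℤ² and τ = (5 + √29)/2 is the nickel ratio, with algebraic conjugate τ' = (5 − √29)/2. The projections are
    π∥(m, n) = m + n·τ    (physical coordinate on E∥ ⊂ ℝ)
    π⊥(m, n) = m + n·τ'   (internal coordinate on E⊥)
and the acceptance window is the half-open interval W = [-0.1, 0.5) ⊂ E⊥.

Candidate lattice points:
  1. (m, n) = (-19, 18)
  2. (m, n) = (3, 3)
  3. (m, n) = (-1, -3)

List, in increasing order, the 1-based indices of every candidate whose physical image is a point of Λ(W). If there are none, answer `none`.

none

τ' = (5−√29)/2 ≈ -0.19258.
candidate 1: (m,n)=(-19,18) → π∥ = -19+18·τ ≈ 74.46648, π⊥ = -19+18·τ' ≈ -22.46648 ∉ [-0.1, 0.5) ⇒ out
candidate 2: (m,n)=(3,3) → π∥ = 3+3·τ ≈ 18.57775, π⊥ = 3+3·τ' ≈ 2.42225 ∉ [-0.1, 0.5) ⇒ out
candidate 3: (m,n)=(-1,-3) → π∥ = -1-3·τ ≈ -16.57775, π⊥ = -1-3·τ' ≈ -0.42225 ∉ [-0.1, 0.5) ⇒ out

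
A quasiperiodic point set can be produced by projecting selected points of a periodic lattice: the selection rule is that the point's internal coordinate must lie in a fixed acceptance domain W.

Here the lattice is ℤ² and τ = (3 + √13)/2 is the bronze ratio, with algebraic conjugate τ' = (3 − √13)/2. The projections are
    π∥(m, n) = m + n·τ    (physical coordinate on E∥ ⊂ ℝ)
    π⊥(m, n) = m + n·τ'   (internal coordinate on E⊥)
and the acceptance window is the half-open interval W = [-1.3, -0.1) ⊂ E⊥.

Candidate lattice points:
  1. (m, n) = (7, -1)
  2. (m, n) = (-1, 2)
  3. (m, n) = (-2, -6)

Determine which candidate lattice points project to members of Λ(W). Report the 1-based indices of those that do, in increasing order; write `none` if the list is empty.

Compute τ' = (3−√13)/2 = -0.302776, so π⊥(m,n) = m -0.302776·n.
[1] lift (7,-1): star map gives 7.302776; window check -1.3 ≤ 7.302776 < -0.1 is false → out
[2] lift (-1,2): star map gives -1.605551; window check -1.3 ≤ -1.605551 < -0.1 is false → out
[3] lift (-2,-6): star map gives -0.183346; window check -1.3 ≤ -0.183346 < -0.1 is true → IN Λ

3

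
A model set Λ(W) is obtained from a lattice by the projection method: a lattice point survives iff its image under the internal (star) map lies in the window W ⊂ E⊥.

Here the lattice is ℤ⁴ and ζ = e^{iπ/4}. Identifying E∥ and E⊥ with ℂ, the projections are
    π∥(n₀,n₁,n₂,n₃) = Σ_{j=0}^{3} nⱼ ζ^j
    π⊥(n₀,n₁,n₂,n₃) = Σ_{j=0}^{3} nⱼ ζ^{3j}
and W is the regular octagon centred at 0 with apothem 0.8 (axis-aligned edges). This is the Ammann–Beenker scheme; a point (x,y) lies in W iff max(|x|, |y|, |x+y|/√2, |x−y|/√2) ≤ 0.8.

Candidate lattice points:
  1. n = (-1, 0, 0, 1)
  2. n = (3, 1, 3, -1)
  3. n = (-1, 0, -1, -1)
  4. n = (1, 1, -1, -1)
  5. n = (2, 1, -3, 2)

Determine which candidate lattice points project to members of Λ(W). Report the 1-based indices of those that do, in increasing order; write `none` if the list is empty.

1

π⊥(n) = n₀ + n₁ζ³ + n₂ζ⁶ + n₃ζ⁹ where ζ = e^{iπ/4}.
candidate 1: n = (-1, 0, 0, 1) → π⊥ ≈ (-0.292893, +0.707107); max(|x|,|y|,|x±y|/√2) = 0.707107 ≤ 0.8 ⇒ ∈ W
candidate 2: n = (3, 1, 3, -1) → π⊥ ≈ (+1.585786, -3.000000); max(|x|,|y|,|x±y|/√2) = 3.242641 > 0.8 ⇒ ∉ W
candidate 3: n = (-1, 0, -1, -1) → π⊥ ≈ (-1.707107, +0.292893); max(|x|,|y|,|x±y|/√2) = 1.707107 > 0.8 ⇒ ∉ W
candidate 4: n = (1, 1, -1, -1) → π⊥ ≈ (-0.414214, +1.000000); max(|x|,|y|,|x±y|/√2) = 1.000000 > 0.8 ⇒ ∉ W
candidate 5: n = (2, 1, -3, 2) → π⊥ ≈ (+2.707107, +5.121320); max(|x|,|y|,|x±y|/√2) = 5.535534 > 0.8 ⇒ ∉ W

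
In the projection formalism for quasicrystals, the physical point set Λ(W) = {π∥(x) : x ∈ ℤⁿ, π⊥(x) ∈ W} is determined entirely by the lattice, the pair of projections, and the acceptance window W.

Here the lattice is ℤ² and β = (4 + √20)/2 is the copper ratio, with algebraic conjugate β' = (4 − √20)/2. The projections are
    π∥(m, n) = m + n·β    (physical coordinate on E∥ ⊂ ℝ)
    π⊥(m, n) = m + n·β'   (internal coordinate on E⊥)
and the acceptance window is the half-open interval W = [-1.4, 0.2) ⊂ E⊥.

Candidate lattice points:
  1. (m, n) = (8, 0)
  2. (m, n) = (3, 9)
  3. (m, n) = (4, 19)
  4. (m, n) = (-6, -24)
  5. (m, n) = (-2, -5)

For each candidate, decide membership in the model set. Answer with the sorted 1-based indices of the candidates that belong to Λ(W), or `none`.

3, 4, 5

β' = (4−√20)/2 ≈ -0.236068.
[1] lift (8,0): star map gives 8.000000; window check -1.4 ≤ 8.000000 < 0.2 is false → out
[2] lift (3,9): star map gives 0.875388; window check -1.4 ≤ 0.875388 < 0.2 is false → out
[3] lift (4,19): star map gives -0.485292; window check -1.4 ≤ -0.485292 < 0.2 is true → IN Λ
[4] lift (-6,-24): star map gives -0.334369; window check -1.4 ≤ -0.334369 < 0.2 is true → IN Λ
[5] lift (-2,-5): star map gives -0.819660; window check -1.4 ≤ -0.819660 < 0.2 is true → IN Λ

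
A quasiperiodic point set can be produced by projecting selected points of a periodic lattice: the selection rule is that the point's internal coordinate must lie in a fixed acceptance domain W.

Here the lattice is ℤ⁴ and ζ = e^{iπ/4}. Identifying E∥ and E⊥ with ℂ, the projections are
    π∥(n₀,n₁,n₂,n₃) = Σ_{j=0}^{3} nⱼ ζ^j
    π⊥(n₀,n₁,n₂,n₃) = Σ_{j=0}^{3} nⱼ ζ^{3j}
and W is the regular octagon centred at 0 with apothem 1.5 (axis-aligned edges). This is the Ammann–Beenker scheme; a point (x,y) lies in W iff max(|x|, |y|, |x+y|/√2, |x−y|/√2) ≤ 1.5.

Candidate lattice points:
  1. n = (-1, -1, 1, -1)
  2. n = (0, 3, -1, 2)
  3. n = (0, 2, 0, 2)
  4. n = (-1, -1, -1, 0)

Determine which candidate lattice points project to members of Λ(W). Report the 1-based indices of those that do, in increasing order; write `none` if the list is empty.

Internal map: ζ^{3j} for j=0..3 gives (1,0), (−√2/2,√2/2), (0,−1), (√2/2,√2/2).
#1 (-1, -1, 1, -1): internal (-1.00000, -2.41421); octagon support 2.41421 vs apothem 1.5 → ∉ W
#2 (0, 3, -1, 2): internal (-0.70711, 4.53553); octagon support 4.53553 vs apothem 1.5 → ∉ W
#3 (0, 2, 0, 2): internal (0.00000, 2.82843); octagon support 2.82843 vs apothem 1.5 → ∉ W
#4 (-1, -1, -1, 0): internal (-0.29289, 0.29289); octagon support 0.41421 vs apothem 1.5 → ∈ W

4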